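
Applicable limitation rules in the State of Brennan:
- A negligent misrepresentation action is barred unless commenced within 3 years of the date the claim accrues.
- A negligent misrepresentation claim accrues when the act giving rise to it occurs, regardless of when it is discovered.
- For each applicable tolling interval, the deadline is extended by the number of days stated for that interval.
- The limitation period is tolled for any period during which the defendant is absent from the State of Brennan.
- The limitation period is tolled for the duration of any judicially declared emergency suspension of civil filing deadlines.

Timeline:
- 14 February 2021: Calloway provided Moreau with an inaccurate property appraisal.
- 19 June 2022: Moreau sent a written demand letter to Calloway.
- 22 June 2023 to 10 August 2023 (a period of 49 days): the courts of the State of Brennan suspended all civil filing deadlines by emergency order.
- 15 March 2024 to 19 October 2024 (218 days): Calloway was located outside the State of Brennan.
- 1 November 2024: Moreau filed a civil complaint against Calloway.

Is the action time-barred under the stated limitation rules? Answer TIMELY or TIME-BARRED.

TIMELY

The limitation period began to run on 14 February 2021.
3 years from 14 February 2021 is 14 February 2024.
The emergency suspension of filing deadlines from 22 June 2023 to 10 August 2023 tolled the period for 49 days, extending the deadline to 3 April 2024.
The defendant's absence from the jurisdiction from 15 March 2024 to 19 October 2024 tolled the period for 218 days, extending the deadline to 7 November 2024.
None of the other events listed affects the running of the period under the stated rules.
Filing on 1 November 2024 beat the 7 November 2024 deadline — the action is timely.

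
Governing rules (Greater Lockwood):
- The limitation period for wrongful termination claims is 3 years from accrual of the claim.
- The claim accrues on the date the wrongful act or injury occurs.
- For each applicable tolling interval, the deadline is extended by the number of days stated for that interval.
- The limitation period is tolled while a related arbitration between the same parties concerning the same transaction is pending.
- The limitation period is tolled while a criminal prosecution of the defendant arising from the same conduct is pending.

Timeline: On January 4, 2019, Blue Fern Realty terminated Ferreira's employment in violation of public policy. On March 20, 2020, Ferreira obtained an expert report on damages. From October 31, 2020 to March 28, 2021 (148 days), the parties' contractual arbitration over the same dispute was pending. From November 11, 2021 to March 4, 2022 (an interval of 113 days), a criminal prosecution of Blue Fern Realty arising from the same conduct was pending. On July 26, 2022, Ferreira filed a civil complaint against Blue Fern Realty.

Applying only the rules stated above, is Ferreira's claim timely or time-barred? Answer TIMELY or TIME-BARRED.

TIMELY

The claim accrued on January 4, 2019, the date of the act.
Adding the 3 years base period to January 4, 2019 gives a deadline of January 4, 2022, before any tolling.
The period was tolled for 148 days by the pending related arbitration (October 31, 2020 to March 28, 2021), pushing the deadline to June 1, 2022.
The pending criminal prosecution from November 11, 2021 to March 4, 2022 tolled the period for 113 days, extending the deadline to September 22, 2022.
The other events in the timeline have no effect on the limitation period under the stated rules.
Filing on July 26, 2022 beat the September 22, 2022 deadline — the action is timely.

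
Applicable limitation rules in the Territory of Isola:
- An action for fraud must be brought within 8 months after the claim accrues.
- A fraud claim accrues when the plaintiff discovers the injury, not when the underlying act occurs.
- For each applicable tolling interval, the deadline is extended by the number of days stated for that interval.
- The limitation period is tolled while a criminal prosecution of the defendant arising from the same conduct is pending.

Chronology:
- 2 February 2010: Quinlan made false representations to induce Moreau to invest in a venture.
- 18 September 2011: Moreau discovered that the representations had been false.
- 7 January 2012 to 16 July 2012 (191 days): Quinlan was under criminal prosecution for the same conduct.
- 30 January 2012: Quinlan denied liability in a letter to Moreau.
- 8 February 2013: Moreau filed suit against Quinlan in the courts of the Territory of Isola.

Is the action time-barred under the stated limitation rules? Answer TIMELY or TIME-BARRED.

TIME-BARRED

The claim did not accrue until Moreau discovered the injury on 18 September 2011; the 2 February 2010 act date does not start the clock under the stated rule.
8 months from 18 September 2011 is 18 May 2012.
The period was tolled for 191 days by the pending criminal prosecution (7 January 2012 to 16 July 2012), pushing the deadline to 25 November 2012.
The other events in the timeline have no effect on the limitation period under the stated rules.
Filing on 8 February 2013 missed the 25 November 2012 deadline — the action is time-barred.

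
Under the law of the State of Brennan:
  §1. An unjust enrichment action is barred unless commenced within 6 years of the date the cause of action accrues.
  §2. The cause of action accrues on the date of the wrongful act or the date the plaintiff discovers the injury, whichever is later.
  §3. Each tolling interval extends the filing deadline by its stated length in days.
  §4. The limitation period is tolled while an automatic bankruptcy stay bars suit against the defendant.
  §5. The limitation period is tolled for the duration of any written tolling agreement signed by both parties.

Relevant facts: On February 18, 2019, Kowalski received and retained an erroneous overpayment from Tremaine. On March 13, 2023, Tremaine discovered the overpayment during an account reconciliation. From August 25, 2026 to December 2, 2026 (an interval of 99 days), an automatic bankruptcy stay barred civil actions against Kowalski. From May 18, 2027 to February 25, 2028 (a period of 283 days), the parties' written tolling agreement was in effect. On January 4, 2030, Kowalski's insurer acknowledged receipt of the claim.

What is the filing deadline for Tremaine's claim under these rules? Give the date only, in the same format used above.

March 30, 2030

The claim accrued on March 13, 2023 — the later of the February 18, 2019 act and the March 13, 2023 discovery.
6 years from March 13, 2023 is March 13, 2029.
The automatic bankruptcy stay from August 25, 2026 to December 2, 2026 tolled the period for 99 days, extending the deadline to June 20, 2029.
Because the written tolling agreement ran from May 18, 2027 to February 25, 2028, the deadline is extended by 283 days to March 30, 2030.
None of the other events listed affects the running of the period under the stated rules.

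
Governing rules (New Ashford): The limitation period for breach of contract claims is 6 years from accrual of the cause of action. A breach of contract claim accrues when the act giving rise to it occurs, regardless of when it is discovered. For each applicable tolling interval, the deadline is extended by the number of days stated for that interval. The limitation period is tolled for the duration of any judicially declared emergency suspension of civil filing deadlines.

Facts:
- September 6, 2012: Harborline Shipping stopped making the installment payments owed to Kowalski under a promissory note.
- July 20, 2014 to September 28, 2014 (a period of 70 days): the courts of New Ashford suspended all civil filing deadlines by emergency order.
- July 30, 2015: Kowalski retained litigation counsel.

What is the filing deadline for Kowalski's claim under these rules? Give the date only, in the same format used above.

The cause of action accrued on September 6, 2012, the date of the act.
The untolled deadline — 6 years after September 6, 2012 — is September 6, 2018.
Because the emergency suspension of filing deadlines ran from July 20, 2014 to September 28, 2014, the deadline is extended by 70 days to November 15, 2018.
None of the other events listed affects the running of the period under the stated rules.

November 15, 2018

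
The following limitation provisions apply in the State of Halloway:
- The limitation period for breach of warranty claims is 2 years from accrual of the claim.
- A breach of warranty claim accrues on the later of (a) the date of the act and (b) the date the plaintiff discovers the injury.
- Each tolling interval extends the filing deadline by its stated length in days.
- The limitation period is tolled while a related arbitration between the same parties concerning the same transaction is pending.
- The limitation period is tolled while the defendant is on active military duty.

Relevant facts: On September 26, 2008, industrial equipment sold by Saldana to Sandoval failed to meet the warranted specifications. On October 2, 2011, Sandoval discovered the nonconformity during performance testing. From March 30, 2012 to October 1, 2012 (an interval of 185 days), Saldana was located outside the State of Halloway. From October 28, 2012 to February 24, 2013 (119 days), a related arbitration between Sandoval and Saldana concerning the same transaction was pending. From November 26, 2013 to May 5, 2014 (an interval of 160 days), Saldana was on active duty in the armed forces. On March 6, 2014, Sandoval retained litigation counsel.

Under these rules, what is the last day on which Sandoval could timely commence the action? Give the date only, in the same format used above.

July 8, 2014

The claim accrued on October 2, 2011 — the later of the September 26, 2008 act and the October 2, 2011 discovery.
2 years from October 2, 2011 is October 2, 2013.
The pending related arbitration from October 28, 2012 to February 24, 2013 tolled the period for 119 days, extending the deadline to January 29, 2014.
Because the defendant's active military service ran from November 26, 2013 to May 5, 2014, the deadline is extended by 160 days to July 8, 2014.
Although the defendant's absence ran from March 30, 2012 to October 1, 2012, the stated rules do not make that a tolling event, so it is disregarded.
None of the other events listed affects the running of the period under the stated rules.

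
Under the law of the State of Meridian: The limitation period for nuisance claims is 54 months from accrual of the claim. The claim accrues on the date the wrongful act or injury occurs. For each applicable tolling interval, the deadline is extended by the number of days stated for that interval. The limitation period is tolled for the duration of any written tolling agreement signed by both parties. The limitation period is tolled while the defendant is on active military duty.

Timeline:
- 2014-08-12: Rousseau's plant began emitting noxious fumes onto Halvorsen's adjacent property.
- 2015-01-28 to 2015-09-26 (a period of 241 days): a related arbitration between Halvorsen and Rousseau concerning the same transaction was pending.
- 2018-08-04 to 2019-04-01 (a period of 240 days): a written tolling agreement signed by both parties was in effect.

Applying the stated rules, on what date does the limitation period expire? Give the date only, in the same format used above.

The limitation period began to run on 2014-08-12.
Adding the 54 months base period to 2014-08-12 gives a deadline of 2019-02-12, before any tolling.
The period was tolled for 240 days by the written tolling agreement (2018-08-04 to 2019-04-01), pushing the deadline to 2019-10-10.
Although a pending arbitration ran from 2015-01-28 to 2015-09-26, the stated rules do not make that a tolling event, so it is disregarded.

2019-10-10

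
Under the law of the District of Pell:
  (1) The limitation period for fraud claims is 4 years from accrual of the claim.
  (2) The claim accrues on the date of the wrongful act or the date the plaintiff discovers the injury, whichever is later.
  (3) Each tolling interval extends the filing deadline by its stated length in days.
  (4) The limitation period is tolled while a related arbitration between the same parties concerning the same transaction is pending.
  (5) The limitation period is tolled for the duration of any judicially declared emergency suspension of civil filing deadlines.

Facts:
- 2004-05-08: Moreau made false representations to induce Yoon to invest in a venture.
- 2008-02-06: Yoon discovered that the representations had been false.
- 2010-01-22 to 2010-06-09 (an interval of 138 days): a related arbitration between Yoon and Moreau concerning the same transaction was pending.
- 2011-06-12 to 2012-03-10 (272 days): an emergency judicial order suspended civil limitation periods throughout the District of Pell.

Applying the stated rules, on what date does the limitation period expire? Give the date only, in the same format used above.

Taking the later of the act (2004-05-08) and discovery (2008-02-06), the claim accrued on 2008-02-06.
4 years from 2008-02-06 is 2012-02-06.
Because the pending related arbitration ran from 2010-01-22 to 2010-06-09, the deadline is extended by 138 days to 2012-06-23.
The emergency suspension of filing deadlines from 2011-06-12 to 2012-03-10 tolled the period for 272 days, extending the deadline to 2013-03-22.

2013-03-22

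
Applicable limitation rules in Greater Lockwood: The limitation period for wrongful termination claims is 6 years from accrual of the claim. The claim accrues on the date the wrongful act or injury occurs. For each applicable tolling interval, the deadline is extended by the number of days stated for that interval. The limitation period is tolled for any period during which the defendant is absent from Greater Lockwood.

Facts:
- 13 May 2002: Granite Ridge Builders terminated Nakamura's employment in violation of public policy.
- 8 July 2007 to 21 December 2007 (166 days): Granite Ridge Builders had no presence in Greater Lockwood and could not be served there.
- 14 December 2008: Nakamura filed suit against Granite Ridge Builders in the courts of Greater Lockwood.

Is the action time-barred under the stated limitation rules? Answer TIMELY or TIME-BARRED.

TIME-BARRED

The claim accrued on 13 May 2002, the date of the act.
6 years from 13 May 2002 is 13 May 2008.
Because the defendant's absence from the jurisdiction ran from 8 July 2007 to 21 December 2007, the deadline is extended by 166 days to 26 October 2008.
Nakamura filed on 14 December 2008, after the 26 October 2008 deadline, so the action is time-barred.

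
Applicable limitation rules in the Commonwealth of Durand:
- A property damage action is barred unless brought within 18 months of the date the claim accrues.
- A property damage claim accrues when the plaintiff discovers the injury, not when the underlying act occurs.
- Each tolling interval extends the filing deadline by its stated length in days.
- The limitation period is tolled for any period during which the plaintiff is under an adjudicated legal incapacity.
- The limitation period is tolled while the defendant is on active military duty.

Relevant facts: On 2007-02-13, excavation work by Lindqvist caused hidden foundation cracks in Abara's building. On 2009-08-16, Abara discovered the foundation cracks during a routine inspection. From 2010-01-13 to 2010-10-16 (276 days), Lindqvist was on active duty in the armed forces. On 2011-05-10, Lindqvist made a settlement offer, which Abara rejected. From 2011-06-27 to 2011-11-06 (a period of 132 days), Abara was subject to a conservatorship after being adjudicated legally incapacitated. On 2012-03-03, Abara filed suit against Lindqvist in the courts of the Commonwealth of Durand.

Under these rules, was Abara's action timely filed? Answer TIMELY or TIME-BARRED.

The claim did not accrue until Abara discovered the injury on 2009-08-16; the 2007-02-13 act date does not start the clock under the stated rule.
Adding the 18 months base period to 2009-08-16 gives a deadline of 2011-02-16, before any tolling.
The period was tolled for 276 days by the defendant's active military service (2010-01-13 to 2010-10-16), pushing the deadline to 2011-11-19.
The plaintiff's legal incapacity from 2011-06-27 to 2011-11-06 tolled the period for 132 days, extending the deadline to 2012-03-30.
Nothing else in the chronology tolls or restarts the period.
The 2012-03-03 filing precedes the 2012-03-30 deadline; the claim is timely.

TIMELY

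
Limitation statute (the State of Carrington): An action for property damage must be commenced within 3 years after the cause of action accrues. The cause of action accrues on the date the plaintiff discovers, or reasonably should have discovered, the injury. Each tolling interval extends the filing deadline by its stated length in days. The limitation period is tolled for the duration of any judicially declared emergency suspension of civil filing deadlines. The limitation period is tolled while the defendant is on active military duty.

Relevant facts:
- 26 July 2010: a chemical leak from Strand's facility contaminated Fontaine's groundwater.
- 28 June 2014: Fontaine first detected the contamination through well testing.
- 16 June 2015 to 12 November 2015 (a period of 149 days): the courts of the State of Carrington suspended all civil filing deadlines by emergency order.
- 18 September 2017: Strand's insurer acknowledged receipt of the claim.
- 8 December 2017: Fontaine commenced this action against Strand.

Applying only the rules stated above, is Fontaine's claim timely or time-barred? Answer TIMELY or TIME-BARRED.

Accrual is tied to discovery, so the period began on 28 June 2014 rather than on 26 July 2010 when the act occurred.
Adding the 3 years base period to 28 June 2014 gives a deadline of 28 June 2017, before any tolling.
The emergency suspension of filing deadlines from 16 June 2015 to 12 November 2015 tolled the period for 149 days, extending the deadline to 24 November 2017.
The other events in the timeline have no effect on the limitation period under the stated rules.
Filing on 8 December 2017 missed the 24 November 2017 deadline — the action is time-barred.

TIME-BARRED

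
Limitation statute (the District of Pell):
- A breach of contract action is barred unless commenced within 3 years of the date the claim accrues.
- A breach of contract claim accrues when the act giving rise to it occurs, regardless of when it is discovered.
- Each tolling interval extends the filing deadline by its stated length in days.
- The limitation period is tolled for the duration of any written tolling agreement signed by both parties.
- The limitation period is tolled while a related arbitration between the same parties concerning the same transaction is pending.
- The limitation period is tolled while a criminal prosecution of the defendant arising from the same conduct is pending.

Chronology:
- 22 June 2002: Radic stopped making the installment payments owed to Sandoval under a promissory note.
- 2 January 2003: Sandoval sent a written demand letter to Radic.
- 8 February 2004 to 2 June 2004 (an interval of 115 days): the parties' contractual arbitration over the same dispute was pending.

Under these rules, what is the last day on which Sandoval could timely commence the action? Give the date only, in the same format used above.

The claim accrued on 22 June 2002, the date of the act.
Adding the 3 years base period to 22 June 2002 gives a deadline of 22 June 2005, before any tolling.
Because the pending related arbitration ran from 8 February 2004 to 2 June 2004, the deadline is extended by 115 days to 15 October 2005.
None of the other events listed affects the running of the period under the stated rules.

15 October 2005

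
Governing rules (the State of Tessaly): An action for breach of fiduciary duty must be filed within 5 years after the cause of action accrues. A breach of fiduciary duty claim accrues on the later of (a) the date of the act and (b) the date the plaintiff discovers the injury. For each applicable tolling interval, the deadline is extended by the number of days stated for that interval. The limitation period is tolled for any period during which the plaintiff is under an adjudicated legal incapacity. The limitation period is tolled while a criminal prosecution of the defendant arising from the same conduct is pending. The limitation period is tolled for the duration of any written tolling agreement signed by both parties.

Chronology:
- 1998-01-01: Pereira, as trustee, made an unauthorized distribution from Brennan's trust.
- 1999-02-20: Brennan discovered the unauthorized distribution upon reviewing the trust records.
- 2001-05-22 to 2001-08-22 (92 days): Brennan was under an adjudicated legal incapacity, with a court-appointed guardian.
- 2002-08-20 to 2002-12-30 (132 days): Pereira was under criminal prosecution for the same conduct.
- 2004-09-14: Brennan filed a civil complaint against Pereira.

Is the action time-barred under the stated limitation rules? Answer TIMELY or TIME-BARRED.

TIMELY

Taking the later of the act (1998-01-01) and discovery (1999-02-20), the claim accrued on 1999-02-20.
Adding the 5 years base period to 1999-02-20 gives a deadline of 2004-02-20, before any tolling.
The plaintiff's legal incapacity from 2001-05-22 to 2001-08-22 tolled the period for 92 days, extending the deadline to 2004-05-22.
The pending criminal prosecution from 2002-08-20 to 2002-12-30 tolled the period for 132 days, extending the deadline to 2004-10-01.
The 2004-09-14 filing precedes the 2004-10-01 deadline; the claim is timely.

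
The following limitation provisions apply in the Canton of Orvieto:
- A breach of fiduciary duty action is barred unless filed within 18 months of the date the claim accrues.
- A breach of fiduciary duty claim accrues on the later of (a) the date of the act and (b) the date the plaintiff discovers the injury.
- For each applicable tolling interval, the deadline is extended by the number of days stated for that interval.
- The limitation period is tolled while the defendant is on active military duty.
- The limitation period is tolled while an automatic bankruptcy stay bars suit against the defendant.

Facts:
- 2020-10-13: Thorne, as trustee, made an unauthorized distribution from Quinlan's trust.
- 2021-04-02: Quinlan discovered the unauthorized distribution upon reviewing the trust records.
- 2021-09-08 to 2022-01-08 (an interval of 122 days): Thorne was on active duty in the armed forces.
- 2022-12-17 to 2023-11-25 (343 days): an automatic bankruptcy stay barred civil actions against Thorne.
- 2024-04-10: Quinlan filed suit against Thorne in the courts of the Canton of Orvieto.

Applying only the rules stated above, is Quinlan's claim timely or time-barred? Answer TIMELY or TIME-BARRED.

Taking the later of the act (2020-10-13) and discovery (2021-04-02), the claim accrued on 2021-04-02.
18 months from 2021-04-02 is 2022-10-02.
Because the defendant's active military service ran from 2021-09-08 to 2022-01-08, the deadline is extended by 122 days to 2023-02-01.
Because the automatic bankruptcy stay ran from 2022-12-17 to 2023-11-25, the deadline is extended by 343 days to 2024-01-10.
Quinlan filed on 2024-04-10, after the 2024-01-10 deadline, so the action is time-barred.

TIME-BARRED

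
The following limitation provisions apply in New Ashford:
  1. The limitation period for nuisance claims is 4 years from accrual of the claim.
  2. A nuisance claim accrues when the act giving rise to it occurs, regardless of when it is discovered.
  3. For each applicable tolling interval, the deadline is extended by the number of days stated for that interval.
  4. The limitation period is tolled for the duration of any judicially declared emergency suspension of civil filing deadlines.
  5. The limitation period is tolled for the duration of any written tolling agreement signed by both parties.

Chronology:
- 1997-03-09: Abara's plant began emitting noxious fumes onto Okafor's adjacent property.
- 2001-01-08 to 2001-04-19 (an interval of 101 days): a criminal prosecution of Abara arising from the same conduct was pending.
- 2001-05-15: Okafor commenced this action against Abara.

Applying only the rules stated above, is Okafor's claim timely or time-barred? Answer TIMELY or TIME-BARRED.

TIME-BARRED

The limitation period began to run on 1997-03-09.
The untolled deadline — 4 years after 1997-03-09 — is 2001-03-09.
The pending criminal prosecution from 2001-01-08 to 2001-04-19 does not toll the period, because no stated rule makes a criminal prosecution a tolling event.
Filing on 2001-05-15 missed the 2001-03-09 deadline — the action is time-barred.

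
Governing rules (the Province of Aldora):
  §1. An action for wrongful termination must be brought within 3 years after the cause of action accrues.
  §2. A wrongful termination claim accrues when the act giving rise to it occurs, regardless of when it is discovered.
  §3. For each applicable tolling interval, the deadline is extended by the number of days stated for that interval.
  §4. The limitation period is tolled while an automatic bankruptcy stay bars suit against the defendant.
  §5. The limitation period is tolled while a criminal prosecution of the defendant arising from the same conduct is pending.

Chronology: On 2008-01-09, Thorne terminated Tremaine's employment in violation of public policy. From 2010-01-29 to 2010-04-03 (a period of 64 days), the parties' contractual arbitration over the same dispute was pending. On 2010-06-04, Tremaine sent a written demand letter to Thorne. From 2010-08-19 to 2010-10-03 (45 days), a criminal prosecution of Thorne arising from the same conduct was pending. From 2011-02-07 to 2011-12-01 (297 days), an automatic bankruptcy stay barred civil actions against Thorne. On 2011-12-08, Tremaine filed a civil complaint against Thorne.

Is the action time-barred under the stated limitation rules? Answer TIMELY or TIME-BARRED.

TIMELY

The cause of action accrued on 2008-01-09, the date of the act.
3 years from 2008-01-09 is 2011-01-09.
The period was tolled for 45 days by the pending criminal prosecution (2010-08-19 to 2010-10-03), pushing the deadline to 2011-02-23.
Because the automatic bankruptcy stay ran from 2011-02-07 to 2011-12-01, the deadline is extended by 297 days to 2011-12-17.
The pending related arbitration from 2010-01-29 to 2010-04-03 does not toll the period, because no stated rule makes a pending arbitration a tolling event.
None of the other events listed affects the running of the period under the stated rules.
The 2011-12-08 filing precedes the 2011-12-17 deadline; the claim is timely.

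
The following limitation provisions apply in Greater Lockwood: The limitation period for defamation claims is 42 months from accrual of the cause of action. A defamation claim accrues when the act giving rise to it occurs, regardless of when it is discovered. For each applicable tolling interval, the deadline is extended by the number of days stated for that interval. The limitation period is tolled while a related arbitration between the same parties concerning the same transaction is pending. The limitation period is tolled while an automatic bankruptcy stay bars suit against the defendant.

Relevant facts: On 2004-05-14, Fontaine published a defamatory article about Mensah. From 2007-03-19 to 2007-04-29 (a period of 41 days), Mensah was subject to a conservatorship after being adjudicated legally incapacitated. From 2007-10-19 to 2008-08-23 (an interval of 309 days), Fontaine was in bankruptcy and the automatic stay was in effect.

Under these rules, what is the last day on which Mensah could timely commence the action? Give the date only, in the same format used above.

2008-09-18

The cause of action accrued on 2004-05-14, the date of the act.
The untolled deadline — 42 months after 2004-05-14 — is 2007-11-14.
Because the automatic bankruptcy stay ran from 2007-10-19 to 2008-08-23, the deadline is extended by 309 days to 2008-09-18.
The plaintiff's legal incapacity from 2007-03-19 to 2007-04-29 does not toll the period, because no stated rule makes the plaintiff's incapacity a tolling event.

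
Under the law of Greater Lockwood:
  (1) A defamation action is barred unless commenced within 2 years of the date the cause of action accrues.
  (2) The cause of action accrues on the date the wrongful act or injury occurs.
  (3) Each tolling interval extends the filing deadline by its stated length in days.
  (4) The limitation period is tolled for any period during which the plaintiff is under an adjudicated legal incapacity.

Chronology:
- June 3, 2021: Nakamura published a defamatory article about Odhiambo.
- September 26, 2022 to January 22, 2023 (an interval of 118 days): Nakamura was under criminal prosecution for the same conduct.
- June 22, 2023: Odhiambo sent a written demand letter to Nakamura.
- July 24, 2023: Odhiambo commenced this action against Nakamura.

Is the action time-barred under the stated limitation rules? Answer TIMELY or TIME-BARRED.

The limitation period began to run on June 3, 2021.
The untolled deadline — 2 years after June 3, 2021 — is June 3, 2023.
No stated provision tolls the period for a criminal prosecution, so the interval from September 26, 2022 to January 22, 2023 has no effect on the deadline.
Nothing else in the chronology tolls or restarts the period.
The July 24, 2023 filing falls after the June 3, 2023 deadline; the claim is time-barred.

TIME-BARRED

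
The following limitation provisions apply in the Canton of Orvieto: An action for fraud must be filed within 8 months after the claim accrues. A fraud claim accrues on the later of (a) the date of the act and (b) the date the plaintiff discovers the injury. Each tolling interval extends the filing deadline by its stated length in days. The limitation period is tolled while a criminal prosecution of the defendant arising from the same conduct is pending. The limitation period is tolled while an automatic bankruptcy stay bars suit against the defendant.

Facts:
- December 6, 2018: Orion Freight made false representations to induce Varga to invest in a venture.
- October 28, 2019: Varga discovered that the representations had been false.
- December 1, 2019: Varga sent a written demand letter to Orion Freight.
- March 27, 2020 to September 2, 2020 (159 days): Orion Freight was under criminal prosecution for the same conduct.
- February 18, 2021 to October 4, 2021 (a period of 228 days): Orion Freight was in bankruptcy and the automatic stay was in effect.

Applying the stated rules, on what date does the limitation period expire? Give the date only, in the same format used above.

December 4, 2020

Because discovery on October 28, 2019 post-dates the December 6, 2018 act, accrual under the later-of rule falls on October 28, 2019.
8 months from October 28, 2019 is June 28, 2020.
Because the pending criminal prosecution ran from March 27, 2020 to September 2, 2020, the deadline is extended by 159 days to December 4, 2020.
The automatic bankruptcy stay starting February 18, 2021 came too late — the period had run on December 4, 2020 — and so does not extend the deadline.
Nothing else in the chronology tolls or restarts the period.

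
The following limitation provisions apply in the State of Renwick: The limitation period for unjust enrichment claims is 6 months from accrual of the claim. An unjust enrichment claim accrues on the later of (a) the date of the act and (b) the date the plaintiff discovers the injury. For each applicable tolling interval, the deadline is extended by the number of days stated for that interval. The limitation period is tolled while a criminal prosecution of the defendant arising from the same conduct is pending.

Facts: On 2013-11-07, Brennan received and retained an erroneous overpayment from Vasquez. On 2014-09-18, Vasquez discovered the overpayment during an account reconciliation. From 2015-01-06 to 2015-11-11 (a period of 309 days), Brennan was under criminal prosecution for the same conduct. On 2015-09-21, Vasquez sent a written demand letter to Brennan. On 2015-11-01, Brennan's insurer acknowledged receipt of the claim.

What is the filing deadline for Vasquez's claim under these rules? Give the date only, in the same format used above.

Because discovery on 2014-09-18 post-dates the 2013-11-07 act, accrual under the later-of rule falls on 2014-09-18.
Adding the 6 months base period to 2014-09-18 gives a deadline of 2015-03-18, before any tolling.
The period was tolled for 309 days by the pending criminal prosecution (2015-01-06 to 2015-11-11), pushing the deadline to 2016-01-21.
The other events in the timeline have no effect on the limitation period under the stated rules.

2016-01-21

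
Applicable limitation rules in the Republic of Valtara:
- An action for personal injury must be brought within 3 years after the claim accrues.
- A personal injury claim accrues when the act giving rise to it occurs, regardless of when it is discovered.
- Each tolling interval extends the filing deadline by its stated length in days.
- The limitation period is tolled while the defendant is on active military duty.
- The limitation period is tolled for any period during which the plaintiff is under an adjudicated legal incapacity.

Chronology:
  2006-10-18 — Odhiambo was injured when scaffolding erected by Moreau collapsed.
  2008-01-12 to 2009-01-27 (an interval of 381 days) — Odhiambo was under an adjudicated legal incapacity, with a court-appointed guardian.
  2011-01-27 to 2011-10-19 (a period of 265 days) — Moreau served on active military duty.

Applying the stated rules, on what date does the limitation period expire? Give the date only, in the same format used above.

The limitation period began to run on 2006-10-18.
Adding the 3 years base period to 2006-10-18 gives a deadline of 2009-10-18, before any tolling.
Because the plaintiff's legal incapacity ran from 2008-01-12 to 2009-01-27, the deadline is extended by 381 days to 2010-11-03.
By the time the defendant's active military service began on 2011-01-27, the limitation period had already expired on 2010-11-03; that interval cannot revive it.

2010-11-03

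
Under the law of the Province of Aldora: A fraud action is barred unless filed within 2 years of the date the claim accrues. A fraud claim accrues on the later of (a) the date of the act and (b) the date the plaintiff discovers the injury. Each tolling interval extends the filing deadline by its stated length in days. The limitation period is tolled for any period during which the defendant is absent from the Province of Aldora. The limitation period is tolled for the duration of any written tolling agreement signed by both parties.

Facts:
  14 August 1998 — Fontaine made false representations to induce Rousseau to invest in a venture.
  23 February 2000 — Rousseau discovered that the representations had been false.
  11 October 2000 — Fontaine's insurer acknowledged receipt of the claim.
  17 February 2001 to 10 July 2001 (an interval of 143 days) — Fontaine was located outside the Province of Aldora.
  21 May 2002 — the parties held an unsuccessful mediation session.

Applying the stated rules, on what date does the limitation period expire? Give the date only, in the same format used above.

16 July 2002

The claim accrued on 23 February 2000 — the later of the 14 August 1998 act and the 23 February 2000 discovery.
The untolled deadline — 2 years after 23 February 2000 — is 23 February 2002.
The defendant's absence from the jurisdiction from 17 February 2001 to 10 July 2001 tolled the period for 143 days, extending the deadline to 16 July 2002.
Nothing else in the chronology tolls or restarts the period.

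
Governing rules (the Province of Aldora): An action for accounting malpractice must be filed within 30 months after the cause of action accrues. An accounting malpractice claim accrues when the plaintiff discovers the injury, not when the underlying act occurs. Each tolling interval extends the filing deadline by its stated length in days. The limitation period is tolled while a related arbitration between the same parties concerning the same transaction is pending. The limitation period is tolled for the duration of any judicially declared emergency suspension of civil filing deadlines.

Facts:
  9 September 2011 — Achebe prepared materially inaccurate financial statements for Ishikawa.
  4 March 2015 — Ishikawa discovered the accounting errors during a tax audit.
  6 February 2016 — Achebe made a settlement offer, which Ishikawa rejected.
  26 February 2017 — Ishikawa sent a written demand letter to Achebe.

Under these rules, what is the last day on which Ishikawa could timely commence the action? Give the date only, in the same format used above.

4 September 2017

The claim did not accrue until Ishikawa discovered the injury on 4 March 2015; the 9 September 2011 act date does not start the clock under the stated rule.
Adding the 30 months base period to 4 March 2015 gives a deadline of 4 September 2017, before any tolling.
The other events in the timeline have no effect on the limitation period under the stated rules.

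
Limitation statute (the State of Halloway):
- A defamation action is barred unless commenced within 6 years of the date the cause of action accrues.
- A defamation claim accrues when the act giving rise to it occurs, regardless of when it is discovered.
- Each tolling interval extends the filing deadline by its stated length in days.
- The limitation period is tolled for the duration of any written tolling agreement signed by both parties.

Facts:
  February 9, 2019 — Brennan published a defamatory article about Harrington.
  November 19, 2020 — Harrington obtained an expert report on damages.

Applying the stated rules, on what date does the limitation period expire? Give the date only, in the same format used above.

February 9, 2025

The cause of action accrued on February 9, 2019, the date of the act.
6 years from February 9, 2019 is February 9, 2025.
None of the other events listed affects the running of the period under the stated rules.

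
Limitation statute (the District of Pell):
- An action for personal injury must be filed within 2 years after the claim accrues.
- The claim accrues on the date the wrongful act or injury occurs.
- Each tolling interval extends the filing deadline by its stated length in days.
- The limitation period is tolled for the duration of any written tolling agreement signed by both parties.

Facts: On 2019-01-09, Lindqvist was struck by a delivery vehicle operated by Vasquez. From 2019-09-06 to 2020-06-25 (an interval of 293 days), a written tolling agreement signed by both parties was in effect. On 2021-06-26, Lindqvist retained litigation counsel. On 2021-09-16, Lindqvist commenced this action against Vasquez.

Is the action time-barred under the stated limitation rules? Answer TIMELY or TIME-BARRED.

The claim accrued on 2019-01-09, the date of the act.
Adding the 2 years base period to 2019-01-09 gives a deadline of 2021-01-09, before any tolling.
The written tolling agreement from 2019-09-06 to 2020-06-25 tolled the period for 293 days, extending the deadline to 2021-10-29.
None of the other events listed affects the running of the period under the stated rules.
Filing on 2021-09-16 beat the 2021-10-29 deadline — the action is timely.

TIMELY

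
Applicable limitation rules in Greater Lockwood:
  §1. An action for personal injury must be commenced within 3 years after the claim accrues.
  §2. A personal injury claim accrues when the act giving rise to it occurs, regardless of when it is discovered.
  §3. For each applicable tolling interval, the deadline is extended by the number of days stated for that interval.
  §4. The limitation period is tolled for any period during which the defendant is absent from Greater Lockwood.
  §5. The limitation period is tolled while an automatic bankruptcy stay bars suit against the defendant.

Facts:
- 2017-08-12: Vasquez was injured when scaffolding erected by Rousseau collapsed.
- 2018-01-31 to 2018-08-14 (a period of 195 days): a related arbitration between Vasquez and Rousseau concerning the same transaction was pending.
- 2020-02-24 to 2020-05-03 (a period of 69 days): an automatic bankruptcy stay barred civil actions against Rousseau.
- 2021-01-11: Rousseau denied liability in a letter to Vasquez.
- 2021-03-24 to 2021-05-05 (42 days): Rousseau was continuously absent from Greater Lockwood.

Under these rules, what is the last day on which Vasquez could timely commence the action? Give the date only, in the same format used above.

The claim accrued on 2017-08-12, the date of the act.
The untolled deadline — 3 years after 2017-08-12 — is 2020-08-12.
The automatic bankruptcy stay from 2020-02-24 to 2020-05-03 tolled the period for 69 days, extending the deadline to 2020-10-20.
The defendant's absence from the jurisdiction from 2021-03-24 to 2021-05-05 began after the period had already run on 2020-10-20, so it has no tolling effect.
The pending related arbitration from 2018-01-31 to 2018-08-14 does not toll the period, because no stated rule makes a pending arbitration a tolling event.
None of the other events listed affects the running of the period under the stated rules.

2020-10-20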